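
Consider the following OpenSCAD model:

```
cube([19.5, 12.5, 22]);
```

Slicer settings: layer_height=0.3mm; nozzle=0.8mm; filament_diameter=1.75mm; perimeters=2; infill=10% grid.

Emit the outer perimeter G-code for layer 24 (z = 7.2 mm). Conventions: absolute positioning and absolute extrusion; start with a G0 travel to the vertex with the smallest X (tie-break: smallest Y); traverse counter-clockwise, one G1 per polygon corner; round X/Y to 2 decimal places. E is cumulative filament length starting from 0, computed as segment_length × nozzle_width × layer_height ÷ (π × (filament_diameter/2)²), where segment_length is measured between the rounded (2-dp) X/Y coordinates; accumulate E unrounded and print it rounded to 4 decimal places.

At z = 7.2 mm: the 19.5×12.5 cube contributes its full rectangle. The outline is a single polygon with 4 vertices. Extrusion per mm of travel: 0.8 × 0.3 / (π × 0.875²) = 0.099780. Accumulating E over each segment gives final E = 6.3859.

G0 X0.00 Y0.00 Z7.20
G1 X19.50 Y0.00 E1.9457
G1 X19.50 Y12.50 E3.1930
G1 X0.00 Y12.50 E5.1387
G1 X0.00 Y0.00 E6.3859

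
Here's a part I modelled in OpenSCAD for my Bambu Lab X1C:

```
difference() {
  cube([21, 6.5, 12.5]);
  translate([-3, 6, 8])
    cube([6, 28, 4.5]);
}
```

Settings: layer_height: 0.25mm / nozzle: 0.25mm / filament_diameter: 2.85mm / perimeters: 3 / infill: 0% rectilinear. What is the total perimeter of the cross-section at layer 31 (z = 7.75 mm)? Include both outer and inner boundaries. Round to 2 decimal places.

55.00 mm

At z = 7.75 mm: the 21×6.5 cube contributes its full rectangle (perimeter 55.00 mm); the cube at (-3, 6) is not intersected at this z (z outside [8, 12.5]); Taking the first minus the rest: none of the subtracted shapes is present at this height, so the 21×6.5 cube is unchanged — boundary = 55.00 mm. Overall, the cross-section is a single solid region. Total boundary length (outer) = 55.00 mm.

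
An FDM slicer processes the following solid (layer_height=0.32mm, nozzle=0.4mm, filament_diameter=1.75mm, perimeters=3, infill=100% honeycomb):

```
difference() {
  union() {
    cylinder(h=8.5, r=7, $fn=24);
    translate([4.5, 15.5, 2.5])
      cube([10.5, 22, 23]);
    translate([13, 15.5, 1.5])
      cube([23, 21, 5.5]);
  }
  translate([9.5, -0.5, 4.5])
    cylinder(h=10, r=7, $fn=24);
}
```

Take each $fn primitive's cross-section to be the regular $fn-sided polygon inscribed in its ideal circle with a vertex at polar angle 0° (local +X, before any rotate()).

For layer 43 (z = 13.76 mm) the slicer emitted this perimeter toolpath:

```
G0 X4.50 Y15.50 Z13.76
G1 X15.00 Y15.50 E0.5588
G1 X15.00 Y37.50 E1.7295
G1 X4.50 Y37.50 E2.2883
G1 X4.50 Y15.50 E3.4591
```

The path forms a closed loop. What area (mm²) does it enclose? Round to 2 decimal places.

231.00 mm²

Apply the shoelace formula to the sequence of (X, Y) vertices; enclosed area = 231.00 mm².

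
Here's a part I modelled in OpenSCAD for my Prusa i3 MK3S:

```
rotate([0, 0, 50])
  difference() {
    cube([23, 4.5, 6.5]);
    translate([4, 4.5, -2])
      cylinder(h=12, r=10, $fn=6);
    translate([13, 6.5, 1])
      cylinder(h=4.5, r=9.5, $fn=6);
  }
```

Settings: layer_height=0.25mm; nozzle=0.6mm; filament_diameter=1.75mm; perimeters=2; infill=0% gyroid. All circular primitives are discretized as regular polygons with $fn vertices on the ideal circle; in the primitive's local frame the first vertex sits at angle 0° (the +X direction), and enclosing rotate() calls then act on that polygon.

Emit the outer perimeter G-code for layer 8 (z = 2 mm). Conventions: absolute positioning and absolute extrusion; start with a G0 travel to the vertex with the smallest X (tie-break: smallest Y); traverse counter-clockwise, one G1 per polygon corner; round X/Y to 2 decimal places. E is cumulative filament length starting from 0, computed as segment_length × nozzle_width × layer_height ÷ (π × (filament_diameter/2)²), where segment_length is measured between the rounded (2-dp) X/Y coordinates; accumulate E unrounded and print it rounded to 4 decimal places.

G0 X10.27 Y19.24 Z2.00
G1 X12.05 Y14.36 E0.3239
G1 X14.78 Y17.62 E0.5891
G1 X11.34 Y20.51 E0.8693
G1 X10.27 Y19.24 E0.9729

At z = 2 mm: the cube (footprint 23×4.5) is included at this height; the cylinder at (4, 4.5): section is a regular 6-gon, circumradius r=10; the cylinder at (13, 6.5): section is a regular 6-gon, circumradius r=9.5; After the difference (first − rest): starting from the 23×4.5 cube, the r=10 cylinder at (4, 4.5) partially overlaps it — only the 57.15 mm² overlap (of its 259.81 mm²) is removed, clipping the outline; the r=9.5 cylinder at (13, 6.5) partially overlaps it — only the 33.05 mm² overlap (of its 234.48 mm²) is removed, clipping the outline — 1 connected region; (whole slice rotated 50° about Z — lengths, areas and connectivity unchanged). The outline is a single polygon with 4 vertices. Extrusion per mm of travel: 0.6 × 0.25 / (π × 0.875²) = 0.062363. Accumulating E over each segment gives final E = 0.9729.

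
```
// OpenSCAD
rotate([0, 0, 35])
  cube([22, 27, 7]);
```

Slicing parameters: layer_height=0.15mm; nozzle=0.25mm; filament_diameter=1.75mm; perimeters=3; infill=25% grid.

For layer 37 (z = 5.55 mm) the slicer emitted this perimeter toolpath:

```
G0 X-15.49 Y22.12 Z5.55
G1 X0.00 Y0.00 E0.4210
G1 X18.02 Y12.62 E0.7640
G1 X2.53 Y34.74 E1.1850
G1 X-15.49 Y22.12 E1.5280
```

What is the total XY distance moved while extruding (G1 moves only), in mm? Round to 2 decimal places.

Sum the Euclidean lengths of each G1 segment: total = 98.01 mm.

98.01 mm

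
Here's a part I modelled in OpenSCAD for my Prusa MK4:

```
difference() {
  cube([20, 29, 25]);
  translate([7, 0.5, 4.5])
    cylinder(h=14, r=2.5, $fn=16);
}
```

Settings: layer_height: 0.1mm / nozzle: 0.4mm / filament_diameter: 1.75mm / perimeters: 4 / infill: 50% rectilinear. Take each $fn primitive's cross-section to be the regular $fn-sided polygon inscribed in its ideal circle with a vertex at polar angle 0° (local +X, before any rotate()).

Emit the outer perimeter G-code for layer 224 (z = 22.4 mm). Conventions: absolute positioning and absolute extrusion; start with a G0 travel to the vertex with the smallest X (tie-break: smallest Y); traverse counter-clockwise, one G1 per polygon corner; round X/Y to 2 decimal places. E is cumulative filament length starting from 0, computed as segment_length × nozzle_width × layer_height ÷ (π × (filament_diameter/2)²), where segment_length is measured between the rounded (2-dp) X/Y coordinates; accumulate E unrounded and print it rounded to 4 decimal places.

G0 X0.00 Y0.00 Z22.40
G1 X20.00 Y0.00 E0.3326
G1 X20.00 Y29.00 E0.8149
G1 X0.00 Y29.00 E1.1475
G1 X0.00 Y0.00 E1.6297

At z = 22.4 mm: the 20×29 cube contributes its full rectangle; the cylinder at (7, 0.5) does not reach this height (z outside [4.5, 18.5]); After the difference (first − rest): none of the subtracted shapes is present at this height, so the 20×29 cube is unchanged — 1 connected region. The outline is a single polygon with 4 vertices. Extrusion per mm of travel: 0.4 × 0.1 / (π × 0.875²) = 0.016630. Accumulating E over each segment gives final E = 1.6297.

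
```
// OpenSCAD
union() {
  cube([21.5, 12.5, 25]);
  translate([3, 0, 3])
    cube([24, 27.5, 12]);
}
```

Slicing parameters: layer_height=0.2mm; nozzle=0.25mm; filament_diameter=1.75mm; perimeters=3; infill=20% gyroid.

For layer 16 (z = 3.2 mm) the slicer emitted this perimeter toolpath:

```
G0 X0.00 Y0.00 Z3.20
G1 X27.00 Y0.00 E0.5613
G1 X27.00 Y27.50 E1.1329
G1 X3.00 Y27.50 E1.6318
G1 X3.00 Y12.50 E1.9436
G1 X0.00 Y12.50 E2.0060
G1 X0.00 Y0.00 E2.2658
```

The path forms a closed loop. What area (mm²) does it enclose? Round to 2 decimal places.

697.50 mm²

Apply the shoelace formula to the sequence of (X, Y) vertices; enclosed area = 697.50 mm².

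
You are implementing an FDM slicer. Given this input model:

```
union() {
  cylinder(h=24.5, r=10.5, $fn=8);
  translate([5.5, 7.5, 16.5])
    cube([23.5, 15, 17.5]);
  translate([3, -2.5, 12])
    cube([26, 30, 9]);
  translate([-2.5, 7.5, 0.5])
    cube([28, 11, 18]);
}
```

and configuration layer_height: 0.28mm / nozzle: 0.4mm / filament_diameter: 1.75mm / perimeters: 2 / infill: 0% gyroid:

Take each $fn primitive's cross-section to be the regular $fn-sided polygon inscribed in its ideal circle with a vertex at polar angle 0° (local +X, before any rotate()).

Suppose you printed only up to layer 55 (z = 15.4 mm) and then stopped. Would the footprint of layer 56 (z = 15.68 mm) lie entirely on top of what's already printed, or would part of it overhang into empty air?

Compare the two slices. At z = 15.4: the r=10.5 cylinder contributes a regular 8-gon of circumradius 10.5 (area = (8/2)·10.500²·sin(360°/8) = 311.83 mm²); the cube at (5.5, 7.5) is absent (z outside [16.5, 34]); the cube at (3, -2.5) (footprint 26×30) is included at this height (area 780.00 mm²); the cube at (-2.5, 7.5) is present — its section is the full 28×11 rectangle (area 308.00 mm²); Merging all regions: the regions partially overlap — summed areas 1399.83 mm² minus the doubly-counted overlap 326.62 mm² gives 1073.21 mm² — area = 1073.21 mm². At z = 15.68: the r=10.5 cylinder gives a regular 8-gon of circumradius 10.5 (constant along its height) (area = (8/2)·10.500²·sin(360°/8) = 311.83 mm²); the cube at (5.5, 7.5) is absent (z outside [16.5, 34]); the cube at (3, -2.5) (footprint 26×30) is included at this height (area 780.00 mm²); the 28×11 cube at (-2.5, 7.5) contributes its full rectangle (area 308.00 mm²); Combining (union): the regions partially overlap — summed areas 1399.83 mm² minus the doubly-counted overlap 326.62 mm² gives 1073.21 mm² — area = 1073.21 mm². Checking containment: the cross-section at z = 15.68 is a subset of the cross-section at z = 15.4.

entirely on top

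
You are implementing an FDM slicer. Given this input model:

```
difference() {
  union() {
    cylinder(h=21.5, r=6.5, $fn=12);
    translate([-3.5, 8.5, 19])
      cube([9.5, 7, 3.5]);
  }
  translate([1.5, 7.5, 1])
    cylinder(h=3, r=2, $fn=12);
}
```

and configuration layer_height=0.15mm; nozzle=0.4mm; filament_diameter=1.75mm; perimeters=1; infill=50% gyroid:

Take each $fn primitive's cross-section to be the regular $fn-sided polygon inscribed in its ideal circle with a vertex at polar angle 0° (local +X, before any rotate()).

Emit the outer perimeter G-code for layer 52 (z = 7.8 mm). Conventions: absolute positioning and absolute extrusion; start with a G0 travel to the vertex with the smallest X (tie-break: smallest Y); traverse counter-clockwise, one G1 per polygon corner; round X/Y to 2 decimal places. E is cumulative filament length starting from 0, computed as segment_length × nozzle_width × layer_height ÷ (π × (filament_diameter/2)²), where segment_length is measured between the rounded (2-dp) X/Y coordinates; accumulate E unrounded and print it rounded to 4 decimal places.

At z = 7.8 mm: the cylinder: section is a regular 12-gon, circumradius r=6.5; the cube at (-3.5, 8.5) is not intersected at this z (z outside [19, 22.5]); Combining (union): only the r=6.5 cylinder is present, so the union is just that shape — 1 connected region; the cylinder at (1.5, 7.5) is absent (z outside [1, 4]); After the difference (first − rest): none of the subtracted shapes is present at this height, so the result so far is unchanged — 1 connected region. The outline is a single polygon with 12 vertices. Extrusion per mm of travel: 0.4 × 0.15 / (π × 0.875²) = 0.024945. Accumulating E over each segment gives final E = 1.0073.

G0 X-6.50 Y0.00 Z7.80
G1 X-5.63 Y-3.25 E0.0839
G1 X-3.25 Y-5.63 E0.1679
G1 X0.00 Y-6.50 E0.2518
G1 X3.25 Y-5.63 E0.3357
G1 X5.63 Y-3.25 E0.4197
G1 X6.50 Y0.00 E0.5036
G1 X5.63 Y3.25 E0.5876
G1 X3.25 Y5.63 E0.6715
G1 X0.00 Y6.50 E0.7554
G1 X-3.25 Y5.63 E0.8394
G1 X-5.63 Y3.25 E0.9233
G1 X-6.50 Y0.00 E1.0073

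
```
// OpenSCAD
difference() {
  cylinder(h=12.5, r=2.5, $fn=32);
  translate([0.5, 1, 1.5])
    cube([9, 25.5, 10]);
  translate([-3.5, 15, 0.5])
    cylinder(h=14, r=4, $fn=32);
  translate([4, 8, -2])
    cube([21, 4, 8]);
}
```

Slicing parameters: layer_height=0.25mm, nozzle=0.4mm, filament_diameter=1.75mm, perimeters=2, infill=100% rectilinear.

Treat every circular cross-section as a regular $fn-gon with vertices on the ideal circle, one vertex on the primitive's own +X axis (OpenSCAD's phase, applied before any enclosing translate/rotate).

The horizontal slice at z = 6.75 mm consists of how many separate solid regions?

1

At z = 6.75 mm: the cylinder: section is a regular 32-gon, circumradius r=2.5; the cube at (0.5, 1) (footprint 9×25.5) is included at this height; the cylinder at (-3.5, 15): section is a regular 32-gon, circumradius r=4; the cube at (4, 8) is not intersected at this z (z outside [-2, 6]); After the difference (first − rest): starting from the r=2.5 cylinder, the 9×25.5 cube at (0.5, 1) partially overlaps it — only the 1.72 mm² overlap (of its 229.50 mm²) is removed, clipping the outline; the r=4 cylinder at (-3.5, 15) misses the remaining region (no effect) — 1 connected region. The result has 1 disconnected region.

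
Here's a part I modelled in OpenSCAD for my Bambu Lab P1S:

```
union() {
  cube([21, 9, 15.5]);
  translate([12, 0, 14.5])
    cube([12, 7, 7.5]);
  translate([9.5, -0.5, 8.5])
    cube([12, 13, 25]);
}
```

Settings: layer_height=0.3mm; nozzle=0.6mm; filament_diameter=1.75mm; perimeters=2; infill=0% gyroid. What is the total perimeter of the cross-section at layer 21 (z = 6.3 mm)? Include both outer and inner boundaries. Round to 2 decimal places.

60.00 mm

At z = 6.3 mm: the cube (footprint 21×9) is included at this height (perimeter 60.00 mm); the cube at (12, 0) is absent (z outside [14.5, 22]); the cube at (9.5, -0.5) does not reach this height (z outside [8.5, 33.5]); Merging all regions: only the 21×9 cube is present, so the union is just that shape — boundary = 60.00 mm. Overall, the cross-section is a single solid region. Total boundary length (outer) = 60.00 mm.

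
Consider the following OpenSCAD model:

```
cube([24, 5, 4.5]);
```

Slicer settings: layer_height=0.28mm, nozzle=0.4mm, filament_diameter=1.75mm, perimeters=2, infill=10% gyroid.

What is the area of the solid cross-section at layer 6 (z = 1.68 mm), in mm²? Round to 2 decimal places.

At z = 1.68 mm: the cube is present — its section is the full 24×5 rectangle (area 120.00 mm²). Overall, the cross-section is a single solid region. Net area = 120.00 mm².

120.00 mm²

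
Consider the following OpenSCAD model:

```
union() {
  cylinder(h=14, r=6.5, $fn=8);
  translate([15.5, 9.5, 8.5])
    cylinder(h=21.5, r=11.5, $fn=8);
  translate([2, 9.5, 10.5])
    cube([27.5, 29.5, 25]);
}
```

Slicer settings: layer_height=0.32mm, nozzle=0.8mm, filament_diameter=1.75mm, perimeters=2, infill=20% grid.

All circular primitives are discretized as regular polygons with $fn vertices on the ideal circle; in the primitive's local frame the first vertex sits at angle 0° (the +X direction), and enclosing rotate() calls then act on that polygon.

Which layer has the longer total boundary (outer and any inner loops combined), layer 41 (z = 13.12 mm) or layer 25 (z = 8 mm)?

layer 41 (z = 13.12 mm)

Layer 41 (z = 13.12): the cylinder: section is a regular 8-gon, circumradius r=6.5 (perimeter = 2·8·6.500·sin(180°/8) = 39.80 mm); the r=11.5 cylinder at (15.5, 9.5) contributes a regular 8-gon of circumradius 11.5 (perimeter = 2·8·11.500·sin(180°/8) = 70.41 mm); the 27.5×29.5 cube at (2, 9.5) contributes its full rectangle (perimeter 114.00 mm); Merging all regions: the regions partially overlap (shared area 187.03 mm²), so the edge portions inside another operand are dropped and the merged outline is re-measured after clipping — boundary = 166.01 mm. So its perimeter = 166.01 mm. Layer 25 (z = 8): the r=6.5 cylinder gives a regular 8-gon of circumradius 6.5 (constant along its height) (perimeter = 2·8·6.500·sin(180°/8) = 39.80 mm); the cylinder at (15.5, 9.5) does not reach this height (z outside [8.5, 30]); the cube at (2, 9.5) is absent (z outside [10.5, 35.5]); Combining (union): only the r=6.5 cylinder is present, so the union is just that shape — boundary = 39.80 mm. So its perimeter = 39.80 mm. Layer 41 is larger (166.01 vs 39.80 mm).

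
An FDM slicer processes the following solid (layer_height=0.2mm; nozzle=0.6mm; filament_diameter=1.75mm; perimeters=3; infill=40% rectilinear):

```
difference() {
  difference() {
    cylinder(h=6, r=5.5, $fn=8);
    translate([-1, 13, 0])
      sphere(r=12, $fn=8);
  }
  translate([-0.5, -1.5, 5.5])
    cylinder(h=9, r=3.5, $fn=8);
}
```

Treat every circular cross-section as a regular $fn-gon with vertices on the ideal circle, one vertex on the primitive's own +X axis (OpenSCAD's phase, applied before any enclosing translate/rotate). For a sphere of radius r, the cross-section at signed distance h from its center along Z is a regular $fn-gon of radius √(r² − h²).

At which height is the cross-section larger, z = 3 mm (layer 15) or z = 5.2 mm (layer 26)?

layer 26 (z = 5.2 mm)

Layer 15 (z = 3): the cylinder: section is a regular 8-gon, circumradius r=5.5 (area = (8/2)·5.500²·sin(360°/8) = 85.56 mm²); the sphere at (-1, 13): section is a regular 8-gon, circumradius = √(r²−h²) = √(12²−3²) = 11.619 (area = (8/2)·11.619²·sin(360°/8) = 381.84 mm²); Taking the first minus the rest: starting from the r=5.5 cylinder (85.56 mm²), the r=12 sphere at (-1, 13) partially overlaps it — only the 19.44 mm² overlap (of its 381.84 mm²) is removed, clipping the outline — area = 66.12 mm²; the cylinder at (-0.5, -1.5) is absent (z outside [5.5, 14.5]); Subtracting the remaining from the first: none of the subtracted shapes is present at this height, so that combined region is unchanged — area = 66.12 mm². So its area = 66.12 mm². Layer 26 (z = 5.2): the r=5.5 cylinder gives a regular 8-gon of circumradius 5.5 (constant along its height) (area = (8/2)·5.500²·sin(360°/8) = 85.56 mm²); the r=12 sphere at (-1, 13) slices to a regular 8-gon of circumradius 10.815 (√(r²−h²) with h=5.2 from center) (area = (8/2)·10.815²·sin(360°/8) = 330.81 mm²); Taking the first minus the rest: starting from the r=5.5 cylinder (85.56 mm²), the r=12 sphere at (-1, 13) partially overlaps it — only the 12.95 mm² overlap (of its 330.81 mm²) is removed, clipping the outline — area = 72.61 mm²; the cylinder at (-0.5, -1.5) is absent (z outside [5.5, 14.5]); After the difference (first − rest): none of the subtracted shapes is present at this height, so the result so far is unchanged — area = 72.61 mm². So its area = 72.61 mm². Layer 26 is larger (72.61 vs 66.12 mm²).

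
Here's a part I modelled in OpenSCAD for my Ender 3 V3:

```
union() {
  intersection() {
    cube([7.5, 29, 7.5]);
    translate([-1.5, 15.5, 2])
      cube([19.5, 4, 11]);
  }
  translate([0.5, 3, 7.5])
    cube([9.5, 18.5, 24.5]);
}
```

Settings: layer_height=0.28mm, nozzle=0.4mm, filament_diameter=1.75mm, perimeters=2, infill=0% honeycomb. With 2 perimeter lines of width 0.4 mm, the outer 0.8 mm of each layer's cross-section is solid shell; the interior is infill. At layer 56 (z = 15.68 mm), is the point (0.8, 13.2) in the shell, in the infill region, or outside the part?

At z = 15.68 mm: the cube does not reach this height (z outside [0, 7.5]); the cube at (-1.5, 15.5) is not intersected at this z (z outside [2, 13]); After intersecting: at least one operand is absent at this height, so nothing remains; the cube at (0.5, 3) (footprint 9.5×18.5) is included at this height; Merging all regions: only the 9.5×18.5 cube at (0.5, 3) is present, so the union is just that shape — 1 connected region. Overall, the cross-section is a single solid region. The nearest boundary edge runs (0.50, 21.50)→(0.50, 3.00); distance from the point to it = 0.30 mm. The point is inside the cross-section, 0.30 mm from the nearest boundary — within the 0.8 mm shell band (2 × 0.4).

shell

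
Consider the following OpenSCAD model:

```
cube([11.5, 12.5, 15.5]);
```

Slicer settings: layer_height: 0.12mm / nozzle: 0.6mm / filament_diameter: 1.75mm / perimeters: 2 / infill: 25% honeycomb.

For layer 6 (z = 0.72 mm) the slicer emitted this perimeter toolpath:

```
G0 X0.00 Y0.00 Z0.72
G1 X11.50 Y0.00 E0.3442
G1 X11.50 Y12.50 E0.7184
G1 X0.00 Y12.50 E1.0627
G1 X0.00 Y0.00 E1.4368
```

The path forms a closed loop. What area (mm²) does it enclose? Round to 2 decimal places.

Apply the shoelace formula to the sequence of (X, Y) vertices; enclosed area = 143.75 mm².

143.75 mm²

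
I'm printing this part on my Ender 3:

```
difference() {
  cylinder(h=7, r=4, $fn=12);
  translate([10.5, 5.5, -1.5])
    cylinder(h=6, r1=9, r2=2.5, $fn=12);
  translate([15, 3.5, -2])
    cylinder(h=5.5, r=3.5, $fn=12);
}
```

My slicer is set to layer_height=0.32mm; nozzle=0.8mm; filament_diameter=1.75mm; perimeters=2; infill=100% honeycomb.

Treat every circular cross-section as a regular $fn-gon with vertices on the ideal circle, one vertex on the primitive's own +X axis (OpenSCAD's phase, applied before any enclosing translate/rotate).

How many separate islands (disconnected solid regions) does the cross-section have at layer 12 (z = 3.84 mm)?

1

At z = 3.84 mm: the r=4 cylinder gives a regular 12-gon of circumradius 4 (constant along its height); the cone at (10.5, 5.5) contributes a regular 12-gon of circumradius 3.215 (interpolated between r1=9 and r2=2.5 at t=0.890); the cylinder at (15, 3.5) does not reach this height (z outside [-2, 3.5]); Subtracting the remaining from the first: starting from the r=4 cylinder, the cone at (10.5, 5.5) misses the remaining region (no effect) — 1 connected region. Overall, the cross-section is a single solid region. Island count = 1.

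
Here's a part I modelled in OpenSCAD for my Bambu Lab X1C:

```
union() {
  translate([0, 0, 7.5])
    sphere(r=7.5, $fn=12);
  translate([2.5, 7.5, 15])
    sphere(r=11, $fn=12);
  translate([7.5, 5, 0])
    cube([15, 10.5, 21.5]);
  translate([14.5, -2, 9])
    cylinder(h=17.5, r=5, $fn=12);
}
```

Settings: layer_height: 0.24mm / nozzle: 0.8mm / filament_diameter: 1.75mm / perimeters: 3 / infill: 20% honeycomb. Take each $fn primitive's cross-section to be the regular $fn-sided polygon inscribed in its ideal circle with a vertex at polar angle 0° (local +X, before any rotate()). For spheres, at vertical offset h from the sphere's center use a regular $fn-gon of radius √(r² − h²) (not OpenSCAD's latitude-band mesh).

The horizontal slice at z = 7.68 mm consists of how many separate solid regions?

1

At z = 7.68 mm: the r=7.5 sphere slices to a regular 12-gon of circumradius 7.498 (√(r²−h²) with h=0.18 from center); the r=11 sphere at (2.5, 7.5) slices to a regular 12-gon of circumradius 8.211 (√(r²−h²) with h=7.32 from center); the cube at (7.5, 5) is present — its section is the full 15×10.5 rectangle; the cylinder at (14.5, -2) is not intersected at this z (z outside [9, 26.5]); Combining (union): the regions partially overlap (shared area 89.55 mm²), so overlapping operands fuse into one piece — 1 connected region. The result has 1 disconnected region.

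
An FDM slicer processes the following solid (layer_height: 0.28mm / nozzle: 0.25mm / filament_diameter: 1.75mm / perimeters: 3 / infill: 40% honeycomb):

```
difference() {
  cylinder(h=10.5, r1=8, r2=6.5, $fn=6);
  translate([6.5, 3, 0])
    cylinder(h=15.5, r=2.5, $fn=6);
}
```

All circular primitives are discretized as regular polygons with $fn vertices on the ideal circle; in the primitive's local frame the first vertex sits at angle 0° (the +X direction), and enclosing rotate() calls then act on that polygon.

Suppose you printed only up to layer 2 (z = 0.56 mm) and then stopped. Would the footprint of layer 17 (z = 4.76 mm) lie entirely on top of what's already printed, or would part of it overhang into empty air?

entirely on top

Compare the two slices. At z = 0.56: the cone: at t=0.053 of its height the radius interpolates to r₁+(r₂−r₁)t = 7.920, giving a regular 6-gon of that circumradius (area = (6/2)·7.920²·sin(360°/6) = 162.97 mm²); the r=2.5 cylinder at (6.5, 3) gives a regular 6-gon of circumradius 2.5 (constant along its height) (area = (6/2)·2.500²·sin(360°/6) = 16.24 mm²); After the difference (first − rest): starting from the cone (162.97 mm²), the r=2.5 cylinder at (6.5, 3) partially overlaps it — only the 6.81 mm² overlap (of its 16.24 mm²) is removed, clipping the outline — area = 156.16 mm². At z = 4.76: the cone contributes a regular 6-gon of circumradius 7.320 (interpolated between r1=8 and r2=6.5 at t=0.453) (area = (6/2)·7.320²·sin(360°/6) = 139.21 mm²); the cylinder at (6.5, 3): section is a regular 6-gon, circumradius r=2.5 (area = (6/2)·2.500²·sin(360°/6) = 16.24 mm²); After the difference (first − rest): starting from the cone (139.21 mm²), the r=2.5 cylinder at (6.5, 3) partially overlaps it — only the 4.53 mm² overlap (of its 16.24 mm²) is removed, clipping the outline — area = 134.68 mm². Checking containment: the cross-section at z = 4.76 is a subset of the cross-section at z = 0.56.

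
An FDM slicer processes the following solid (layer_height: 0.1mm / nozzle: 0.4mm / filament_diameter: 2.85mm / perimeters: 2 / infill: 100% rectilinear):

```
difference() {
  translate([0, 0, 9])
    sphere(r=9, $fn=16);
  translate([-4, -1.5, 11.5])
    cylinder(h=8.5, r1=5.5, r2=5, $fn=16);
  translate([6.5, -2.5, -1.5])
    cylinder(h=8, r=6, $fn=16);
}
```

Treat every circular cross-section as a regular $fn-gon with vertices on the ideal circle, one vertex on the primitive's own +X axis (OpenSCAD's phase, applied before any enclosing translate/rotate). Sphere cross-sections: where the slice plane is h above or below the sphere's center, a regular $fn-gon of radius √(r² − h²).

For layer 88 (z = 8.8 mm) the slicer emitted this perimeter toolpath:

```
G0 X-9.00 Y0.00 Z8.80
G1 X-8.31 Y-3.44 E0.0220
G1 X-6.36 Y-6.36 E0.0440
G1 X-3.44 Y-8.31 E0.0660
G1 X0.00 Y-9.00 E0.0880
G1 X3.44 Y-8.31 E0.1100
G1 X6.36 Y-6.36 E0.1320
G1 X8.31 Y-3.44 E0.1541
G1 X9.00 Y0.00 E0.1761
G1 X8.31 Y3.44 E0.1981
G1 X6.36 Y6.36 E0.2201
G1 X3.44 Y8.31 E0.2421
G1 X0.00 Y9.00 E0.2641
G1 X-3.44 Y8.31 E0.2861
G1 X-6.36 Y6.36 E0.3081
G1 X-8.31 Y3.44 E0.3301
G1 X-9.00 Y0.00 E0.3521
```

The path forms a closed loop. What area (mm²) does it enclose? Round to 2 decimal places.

247.73 mm²

Apply the shoelace formula to the sequence of (X, Y) vertices; enclosed area = 247.73 mm².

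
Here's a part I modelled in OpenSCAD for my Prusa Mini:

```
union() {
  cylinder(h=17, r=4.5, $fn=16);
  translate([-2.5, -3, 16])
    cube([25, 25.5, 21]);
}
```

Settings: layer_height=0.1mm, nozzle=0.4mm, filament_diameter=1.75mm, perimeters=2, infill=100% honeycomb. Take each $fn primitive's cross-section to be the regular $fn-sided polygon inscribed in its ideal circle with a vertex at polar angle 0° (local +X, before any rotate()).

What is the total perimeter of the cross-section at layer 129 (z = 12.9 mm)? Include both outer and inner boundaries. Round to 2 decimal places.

28.09 mm

At z = 12.9 mm: the r=4.5 cylinder contributes a regular 16-gon of circumradius 4.5 (perimeter = 2·16·4.500·sin(180°/16) = 28.09 mm); the cube at (-2.5, -3) is absent (z outside [16, 37]); Merging all regions: only the r=4.5 cylinder is present, so the union is just that shape — boundary = 28.09 mm. Overall, the cross-section is a single solid region. Total boundary length (outer) = 28.09 mm.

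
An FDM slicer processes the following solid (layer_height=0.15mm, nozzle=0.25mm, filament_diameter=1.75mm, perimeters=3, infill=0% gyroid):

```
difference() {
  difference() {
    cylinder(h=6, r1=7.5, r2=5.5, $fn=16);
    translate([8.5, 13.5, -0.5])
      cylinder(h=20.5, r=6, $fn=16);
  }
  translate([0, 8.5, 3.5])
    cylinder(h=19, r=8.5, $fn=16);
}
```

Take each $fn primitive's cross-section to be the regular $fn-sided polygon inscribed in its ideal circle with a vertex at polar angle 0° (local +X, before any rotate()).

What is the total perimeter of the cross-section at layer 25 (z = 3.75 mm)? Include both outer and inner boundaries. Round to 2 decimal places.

37.00 mm

At z = 3.75 mm: the cone contributes a regular 16-gon of circumradius 6.250 (interpolated between r1=7.5 and r2=5.5 at t=0.625) (perimeter = 2·16·6.250·sin(180°/16) = 39.02 mm); the cylinder at (8.5, 13.5): section is a regular 16-gon, circumradius r=6 (perimeter = 2·16·6.000·sin(180°/16) = 37.46 mm); Taking the first minus the rest: starting from the cone, the r=6 cylinder at (8.5, 13.5) misses the remaining region (no effect) — boundary = 39.02 mm; the r=8.5 cylinder at (0, 8.5) contributes a regular 16-gon of circumradius 8.5 (perimeter = 2·16·8.500·sin(180°/16) = 53.06 mm); After the difference (first − rest): starting from that combined region, the r=8.5 cylinder at (0, 8.5) partially overlaps it — only the 49.04 mm² overlap (of its 221.19 mm²) is removed, clipping the outline — boundary = 37.00 mm. Overall, the cross-section is a single solid region. Total boundary length (outer) = 37.00 mm.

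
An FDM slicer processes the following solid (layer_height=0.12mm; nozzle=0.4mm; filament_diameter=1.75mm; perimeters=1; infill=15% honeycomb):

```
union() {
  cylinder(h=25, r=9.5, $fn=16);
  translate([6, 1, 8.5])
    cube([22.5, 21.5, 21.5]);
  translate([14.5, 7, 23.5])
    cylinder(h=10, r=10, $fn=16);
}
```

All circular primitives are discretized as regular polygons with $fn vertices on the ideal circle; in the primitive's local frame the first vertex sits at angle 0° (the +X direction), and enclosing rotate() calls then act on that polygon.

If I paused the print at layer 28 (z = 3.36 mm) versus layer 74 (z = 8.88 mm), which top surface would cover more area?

layer 74 (z = 8.88 mm)

Layer 28 (z = 3.36): the r=9.5 cylinder contributes a regular 16-gon of circumradius 9.5 (area = (16/2)·9.500²·sin(360°/16) = 276.30 mm²); the cube at (6, 1) is absent (z outside [8.5, 30]); the cylinder at (14.5, 7) does not reach this height (z outside [23.5, 33.5]); Taking the union: only the r=9.5 cylinder is present, so the union is just that shape — area = 276.30 mm². So its area = 276.30 mm². Layer 74 (z = 8.88): the r=9.5 cylinder gives a regular 16-gon of circumradius 9.5 (constant along its height) (area = (16/2)·9.500²·sin(360°/16) = 276.30 mm²); the cube at (6, 1) is present — its section is the full 22.5×21.5 rectangle (area 483.75 mm²); the cylinder at (14.5, 7) is absent (z outside [23.5, 33.5]); Merging all regions: the regions partially overlap — summed areas 760.05 mm² minus the doubly-counted overlap 13.57 mm² gives 746.48 mm² — area = 746.48 mm². So its area = 746.48 mm². Layer 74 is larger (746.48 vs 276.30 mm²).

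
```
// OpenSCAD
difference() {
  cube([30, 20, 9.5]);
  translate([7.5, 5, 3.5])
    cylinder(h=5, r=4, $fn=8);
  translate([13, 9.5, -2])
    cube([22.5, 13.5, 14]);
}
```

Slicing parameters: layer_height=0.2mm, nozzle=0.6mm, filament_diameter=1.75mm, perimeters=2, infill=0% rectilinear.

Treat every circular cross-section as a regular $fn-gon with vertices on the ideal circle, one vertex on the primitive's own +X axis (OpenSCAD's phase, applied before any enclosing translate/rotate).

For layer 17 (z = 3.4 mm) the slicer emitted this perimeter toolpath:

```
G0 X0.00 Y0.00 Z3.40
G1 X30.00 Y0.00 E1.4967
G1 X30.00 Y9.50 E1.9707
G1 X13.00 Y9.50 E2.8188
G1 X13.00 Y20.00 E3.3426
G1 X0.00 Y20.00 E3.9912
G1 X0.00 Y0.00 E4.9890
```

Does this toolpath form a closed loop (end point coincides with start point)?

Start point (G0): (0.00, 0.00). End point (last G1): the path returns to the start — closed.

yes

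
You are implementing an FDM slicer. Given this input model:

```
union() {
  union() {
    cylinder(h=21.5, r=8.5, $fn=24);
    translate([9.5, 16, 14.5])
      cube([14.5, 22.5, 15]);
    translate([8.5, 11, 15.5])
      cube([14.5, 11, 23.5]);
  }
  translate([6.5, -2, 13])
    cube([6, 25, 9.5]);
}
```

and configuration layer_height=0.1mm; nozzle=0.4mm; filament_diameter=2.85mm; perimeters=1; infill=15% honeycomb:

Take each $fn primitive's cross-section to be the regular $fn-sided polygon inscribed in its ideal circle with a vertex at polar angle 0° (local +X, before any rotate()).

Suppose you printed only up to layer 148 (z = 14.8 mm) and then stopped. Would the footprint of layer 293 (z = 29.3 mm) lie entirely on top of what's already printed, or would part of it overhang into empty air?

part overhangs

Compare the two slices. At z = 14.8: the r=8.5 cylinder gives a regular 24-gon of circumradius 8.5 (constant along its height) (area = (24/2)·8.500²·sin(360°/24) = 224.40 mm²); the 14.5×22.5 cube at (9.5, 16) contributes its full rectangle (area 326.25 mm²); the cube at (8.5, 11) does not reach this height (z outside [15.5, 39]); Combining (union): the 2 present regions are separate (no shared area or edge), so areas and boundary lengths simply add and each stays a separate island — area = 550.65 mm²; the 6×25 cube at (6.5, -2) contributes its full rectangle (area 150.00 mm²); Taking the union: the regions partially overlap — summed areas 700.65 mm² minus the doubly-counted overlap 31.94 mm² gives 668.71 mm² — area = 668.71 mm². At z = 29.3: the cylinder is not intersected at this z (z outside [0, 21.5]); the cube at (9.5, 16) is present — its section is the full 14.5×22.5 rectangle (area 326.25 mm²); the 14.5×11 cube at (8.5, 11) contributes its full rectangle (area 159.50 mm²); Merging all regions: the regions partially overlap — summed areas 485.75 mm² minus the doubly-counted overlap 81.00 mm² gives 404.75 mm² — area = 404.75 mm²; the cube at (6.5, -2) is absent (z outside [13, 22.5]); Merging all regions: only that combined region is present, so the union is just that shape — area = 404.75 mm². Checking containment: at z = 29.3 the cross-section extends beyond the z = 14.8 cross-section by about 52.50 mm².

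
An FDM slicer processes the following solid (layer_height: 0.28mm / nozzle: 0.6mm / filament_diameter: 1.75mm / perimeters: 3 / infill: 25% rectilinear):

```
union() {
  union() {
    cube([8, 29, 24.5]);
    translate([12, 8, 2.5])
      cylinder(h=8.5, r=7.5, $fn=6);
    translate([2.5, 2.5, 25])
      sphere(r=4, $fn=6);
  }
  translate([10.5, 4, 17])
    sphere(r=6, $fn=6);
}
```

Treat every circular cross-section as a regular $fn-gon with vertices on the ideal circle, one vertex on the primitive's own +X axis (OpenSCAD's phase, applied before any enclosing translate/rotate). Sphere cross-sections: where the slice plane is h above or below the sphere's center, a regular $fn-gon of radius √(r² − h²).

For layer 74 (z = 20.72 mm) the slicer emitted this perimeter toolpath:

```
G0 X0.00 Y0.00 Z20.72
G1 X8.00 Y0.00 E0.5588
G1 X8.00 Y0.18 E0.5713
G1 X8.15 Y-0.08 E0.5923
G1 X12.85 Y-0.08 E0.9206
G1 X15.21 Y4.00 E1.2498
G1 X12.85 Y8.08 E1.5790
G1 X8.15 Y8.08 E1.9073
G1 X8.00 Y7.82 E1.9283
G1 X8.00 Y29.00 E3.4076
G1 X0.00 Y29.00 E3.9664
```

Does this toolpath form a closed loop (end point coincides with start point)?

no

Start point (G0): (0.00, 0.00). End point (last G1): the path does not return to the start — open.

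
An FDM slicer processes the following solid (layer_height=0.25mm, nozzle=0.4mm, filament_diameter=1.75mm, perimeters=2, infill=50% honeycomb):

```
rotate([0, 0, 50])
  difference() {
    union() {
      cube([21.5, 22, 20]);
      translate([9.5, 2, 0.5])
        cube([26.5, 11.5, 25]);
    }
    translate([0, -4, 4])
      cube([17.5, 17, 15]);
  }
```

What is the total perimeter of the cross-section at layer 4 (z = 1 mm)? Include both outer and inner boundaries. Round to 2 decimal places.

At z = 1 mm: the cube is present — its section is the full 21.5×22 rectangle (perimeter 87.00 mm); the cube at (9.5, 2) is present — its section is the full 26.5×11.5 rectangle (perimeter 76.00 mm); Taking the union: the regions partially overlap (shared area 138.00 mm²), so the edge portions inside another operand are dropped and the merged outline is re-measured after clipping — boundary = 116.00 mm; the cube at (0, -4) does not reach this height (z outside [4, 19]); Subtracting the remaining from the first: none of the subtracted shapes is present at this height, so the result so far is unchanged — boundary = 116.00 mm; (rotated 50° about Z; rotation is an isometry so areas/perimeters/island counts are preserved). Overall, the cross-section is a single solid region. Total boundary length (outer) = 116.00 mm.

116.00 mm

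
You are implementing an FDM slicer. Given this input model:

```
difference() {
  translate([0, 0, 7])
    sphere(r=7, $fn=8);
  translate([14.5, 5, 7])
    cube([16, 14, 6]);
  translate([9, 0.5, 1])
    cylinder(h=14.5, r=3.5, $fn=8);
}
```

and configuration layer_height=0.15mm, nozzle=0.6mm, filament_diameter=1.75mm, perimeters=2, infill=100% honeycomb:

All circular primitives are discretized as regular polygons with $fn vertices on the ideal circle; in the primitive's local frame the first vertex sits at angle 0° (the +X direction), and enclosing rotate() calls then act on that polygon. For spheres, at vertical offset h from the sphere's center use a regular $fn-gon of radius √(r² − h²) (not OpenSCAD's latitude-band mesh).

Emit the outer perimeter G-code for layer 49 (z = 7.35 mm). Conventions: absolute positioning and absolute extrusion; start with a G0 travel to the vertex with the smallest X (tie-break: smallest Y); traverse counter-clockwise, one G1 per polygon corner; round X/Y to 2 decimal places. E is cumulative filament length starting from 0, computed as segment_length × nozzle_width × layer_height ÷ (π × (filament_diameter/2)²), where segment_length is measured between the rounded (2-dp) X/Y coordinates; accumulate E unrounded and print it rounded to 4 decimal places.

At z = 7.35 mm: the r=7 sphere contributes a regular 8-gon of circumradius √(7²−0.35²) = 6.991; the cube at (14.5, 5) (footprint 16×14) is included at this height; the r=3.5 cylinder at (9, 0.5) contributes a regular 8-gon of circumradius 3.5; Subtracting the remaining from the first: starting from the r=7 sphere, the 16×14 cube at (14.5, 5) misses the remaining region (no effect); the r=3.5 cylinder at (9, 0.5) partially overlaps it — only the 2.63 mm² overlap (of its 34.65 mm²) is removed, clipping the outline — 1 connected region. The outline is a single polygon with 10 vertices. Extrusion per mm of travel: 0.6 × 0.15 / (π × 0.875²) = 0.037418. Accumulating E over each segment gives final E = 1.6010.

G0 X-6.99 Y0.00 Z7.35
G1 X-4.94 Y-4.94 E0.2001
G1 X0.00 Y-6.99 E0.4003
G1 X4.94 Y-4.94 E0.6004
G1 X6.35 Y-1.55 E0.7378
G1 X5.50 Y0.50 E0.8208
G1 X6.14 Y2.05 E0.8835
G1 X4.94 Y4.94 E1.0006
G1 X0.00 Y6.99 E1.2008
G1 X-4.94 Y4.94 E1.4009
G1 X-6.99 Y0.00 E1.6010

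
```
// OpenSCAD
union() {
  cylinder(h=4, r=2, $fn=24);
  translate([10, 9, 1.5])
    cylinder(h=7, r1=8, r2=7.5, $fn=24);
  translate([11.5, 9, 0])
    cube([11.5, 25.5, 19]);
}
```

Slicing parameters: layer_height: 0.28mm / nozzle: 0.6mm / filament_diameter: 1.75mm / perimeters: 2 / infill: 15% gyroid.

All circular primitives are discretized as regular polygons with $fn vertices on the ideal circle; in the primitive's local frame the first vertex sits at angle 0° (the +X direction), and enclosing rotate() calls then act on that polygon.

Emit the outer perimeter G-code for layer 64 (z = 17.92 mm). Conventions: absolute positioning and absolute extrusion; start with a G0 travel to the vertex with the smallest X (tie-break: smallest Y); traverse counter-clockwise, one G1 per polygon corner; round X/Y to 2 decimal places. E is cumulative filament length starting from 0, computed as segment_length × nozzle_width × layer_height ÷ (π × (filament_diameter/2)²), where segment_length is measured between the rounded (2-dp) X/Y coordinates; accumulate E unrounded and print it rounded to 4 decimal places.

G0 X11.50 Y9.00 Z17.92
G1 X23.00 Y9.00 E0.8032
G1 X23.00 Y34.50 E2.5843
G1 X11.50 Y34.50 E3.3875
G1 X11.50 Y9.00 E5.1686

At z = 17.92 mm: the cylinder is absent (z outside [0, 4]); the cone at (10, 9) is not intersected at this z (z outside [1.5, 8.5]); the cube at (11.5, 9) is present — its section is the full 11.5×25.5 rectangle; Combining (union): only the 11.5×25.5 cube at (11.5, 9) is present, so the union is just that shape — 1 connected region. The outline is a single polygon with 4 vertices. Extrusion per mm of travel: 0.6 × 0.28 / (π × 0.875²) = 0.069846. Accumulating E over each segment gives final E = 5.1686.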